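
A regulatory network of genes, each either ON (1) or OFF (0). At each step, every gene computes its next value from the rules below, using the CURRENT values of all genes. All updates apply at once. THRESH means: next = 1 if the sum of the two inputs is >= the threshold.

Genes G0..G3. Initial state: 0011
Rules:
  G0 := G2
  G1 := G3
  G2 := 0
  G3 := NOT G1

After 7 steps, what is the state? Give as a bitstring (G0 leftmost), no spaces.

Step 1: G0=G2=1 G1=G3=1 G2=0(const) G3=NOT G1=NOT 0=1 -> 1101
Step 2: G0=G2=0 G1=G3=1 G2=0(const) G3=NOT G1=NOT 1=0 -> 0100
Step 3: G0=G2=0 G1=G3=0 G2=0(const) G3=NOT G1=NOT 1=0 -> 0000
Step 4: G0=G2=0 G1=G3=0 G2=0(const) G3=NOT G1=NOT 0=1 -> 0001
Step 5: G0=G2=0 G1=G3=1 G2=0(const) G3=NOT G1=NOT 0=1 -> 0101
Step 6: G0=G2=0 G1=G3=1 G2=0(const) G3=NOT G1=NOT 1=0 -> 0100
Step 7: G0=G2=0 G1=G3=0 G2=0(const) G3=NOT G1=NOT 1=0 -> 0000

0000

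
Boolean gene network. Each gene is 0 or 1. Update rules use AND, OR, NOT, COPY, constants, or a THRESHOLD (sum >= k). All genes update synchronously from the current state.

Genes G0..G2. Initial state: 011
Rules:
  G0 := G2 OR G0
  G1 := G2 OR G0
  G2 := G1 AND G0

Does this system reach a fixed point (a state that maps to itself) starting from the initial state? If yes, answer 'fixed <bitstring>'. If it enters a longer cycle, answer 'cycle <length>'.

Step 0: 011
Step 1: G0=G2|G0=1|0=1 G1=G2|G0=1|0=1 G2=G1&G0=1&0=0 -> 110
Step 2: G0=G2|G0=0|1=1 G1=G2|G0=0|1=1 G2=G1&G0=1&1=1 -> 111
Step 3: G0=G2|G0=1|1=1 G1=G2|G0=1|1=1 G2=G1&G0=1&1=1 -> 111
Fixed point reached at step 2: 111

Answer: fixed 111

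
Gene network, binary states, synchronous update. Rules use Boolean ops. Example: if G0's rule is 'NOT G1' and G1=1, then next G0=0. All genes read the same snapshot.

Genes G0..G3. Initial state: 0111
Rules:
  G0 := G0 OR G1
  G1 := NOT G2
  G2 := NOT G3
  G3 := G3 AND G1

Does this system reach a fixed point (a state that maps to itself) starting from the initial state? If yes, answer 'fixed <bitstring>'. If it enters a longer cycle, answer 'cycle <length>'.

Step 0: 0111
Step 1: G0=G0|G1=0|1=1 G1=NOT G2=NOT 1=0 G2=NOT G3=NOT 1=0 G3=G3&G1=1&1=1 -> 1001
Step 2: G0=G0|G1=1|0=1 G1=NOT G2=NOT 0=1 G2=NOT G3=NOT 1=0 G3=G3&G1=1&0=0 -> 1100
Step 3: G0=G0|G1=1|1=1 G1=NOT G2=NOT 0=1 G2=NOT G3=NOT 0=1 G3=G3&G1=0&1=0 -> 1110
Step 4: G0=G0|G1=1|1=1 G1=NOT G2=NOT 1=0 G2=NOT G3=NOT 0=1 G3=G3&G1=0&1=0 -> 1010
Step 5: G0=G0|G1=1|0=1 G1=NOT G2=NOT 1=0 G2=NOT G3=NOT 0=1 G3=G3&G1=0&0=0 -> 1010
Fixed point reached at step 4: 1010

Answer: fixed 1010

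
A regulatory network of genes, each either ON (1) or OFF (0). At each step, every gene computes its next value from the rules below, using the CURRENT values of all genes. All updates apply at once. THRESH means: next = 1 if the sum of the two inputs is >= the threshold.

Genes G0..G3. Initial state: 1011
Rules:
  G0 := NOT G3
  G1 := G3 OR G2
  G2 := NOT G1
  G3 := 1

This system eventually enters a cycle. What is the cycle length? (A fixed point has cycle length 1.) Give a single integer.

Answer: 1

Derivation:
Step 0: 1011
Step 1: G0=NOT G3=NOT 1=0 G1=G3|G2=1|1=1 G2=NOT G1=NOT 0=1 G3=1(const) -> 0111
Step 2: G0=NOT G3=NOT 1=0 G1=G3|G2=1|1=1 G2=NOT G1=NOT 1=0 G3=1(const) -> 0101
Step 3: G0=NOT G3=NOT 1=0 G1=G3|G2=1|0=1 G2=NOT G1=NOT 1=0 G3=1(const) -> 0101
State from step 3 equals state from step 2 -> cycle length 1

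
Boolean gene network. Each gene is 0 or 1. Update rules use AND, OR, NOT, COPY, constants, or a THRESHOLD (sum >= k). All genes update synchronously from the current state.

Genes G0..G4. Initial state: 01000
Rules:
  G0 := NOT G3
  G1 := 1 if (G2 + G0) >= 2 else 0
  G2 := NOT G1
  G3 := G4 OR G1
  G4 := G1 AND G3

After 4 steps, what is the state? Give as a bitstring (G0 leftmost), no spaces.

Step 1: G0=NOT G3=NOT 0=1 G1=(0+0>=2)=0 G2=NOT G1=NOT 1=0 G3=G4|G1=0|1=1 G4=G1&G3=1&0=0 -> 10010
Step 2: G0=NOT G3=NOT 1=0 G1=(0+1>=2)=0 G2=NOT G1=NOT 0=1 G3=G4|G1=0|0=0 G4=G1&G3=0&1=0 -> 00100
Step 3: G0=NOT G3=NOT 0=1 G1=(1+0>=2)=0 G2=NOT G1=NOT 0=1 G3=G4|G1=0|0=0 G4=G1&G3=0&0=0 -> 10100
Step 4: G0=NOT G3=NOT 0=1 G1=(1+1>=2)=1 G2=NOT G1=NOT 0=1 G3=G4|G1=0|0=0 G4=G1&G3=0&0=0 -> 11100

11100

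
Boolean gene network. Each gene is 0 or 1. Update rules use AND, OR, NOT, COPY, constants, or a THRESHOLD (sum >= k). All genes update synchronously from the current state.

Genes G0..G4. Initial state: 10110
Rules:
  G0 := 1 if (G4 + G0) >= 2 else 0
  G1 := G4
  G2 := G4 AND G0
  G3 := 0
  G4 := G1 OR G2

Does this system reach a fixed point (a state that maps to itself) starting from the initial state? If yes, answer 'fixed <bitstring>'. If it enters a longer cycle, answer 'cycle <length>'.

Step 0: 10110
Step 1: G0=(0+1>=2)=0 G1=G4=0 G2=G4&G0=0&1=0 G3=0(const) G4=G1|G2=0|1=1 -> 00001
Step 2: G0=(1+0>=2)=0 G1=G4=1 G2=G4&G0=1&0=0 G3=0(const) G4=G1|G2=0|0=0 -> 01000
Step 3: G0=(0+0>=2)=0 G1=G4=0 G2=G4&G0=0&0=0 G3=0(const) G4=G1|G2=1|0=1 -> 00001
Cycle of length 2 starting at step 1 -> no fixed point

Answer: cycle 2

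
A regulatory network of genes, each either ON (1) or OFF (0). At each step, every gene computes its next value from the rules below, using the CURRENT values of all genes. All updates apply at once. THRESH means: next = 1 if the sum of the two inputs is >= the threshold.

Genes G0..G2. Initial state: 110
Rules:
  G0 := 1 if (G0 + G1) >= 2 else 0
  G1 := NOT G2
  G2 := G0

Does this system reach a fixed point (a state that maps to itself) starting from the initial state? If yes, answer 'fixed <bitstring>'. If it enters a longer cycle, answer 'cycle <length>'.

Answer: fixed 010

Derivation:
Step 0: 110
Step 1: G0=(1+1>=2)=1 G1=NOT G2=NOT 0=1 G2=G0=1 -> 111
Step 2: G0=(1+1>=2)=1 G1=NOT G2=NOT 1=0 G2=G0=1 -> 101
Step 3: G0=(1+0>=2)=0 G1=NOT G2=NOT 1=0 G2=G0=1 -> 001
Step 4: G0=(0+0>=2)=0 G1=NOT G2=NOT 1=0 G2=G0=0 -> 000
Step 5: G0=(0+0>=2)=0 G1=NOT G2=NOT 0=1 G2=G0=0 -> 010
Step 6: G0=(0+1>=2)=0 G1=NOT G2=NOT 0=1 G2=G0=0 -> 010
Fixed point reached at step 5: 010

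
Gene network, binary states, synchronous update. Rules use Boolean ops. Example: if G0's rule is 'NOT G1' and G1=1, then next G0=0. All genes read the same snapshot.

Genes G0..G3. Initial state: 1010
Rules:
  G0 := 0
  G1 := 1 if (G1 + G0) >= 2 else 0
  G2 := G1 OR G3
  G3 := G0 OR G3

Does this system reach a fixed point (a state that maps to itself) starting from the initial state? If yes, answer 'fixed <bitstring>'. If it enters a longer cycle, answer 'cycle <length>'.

Step 0: 1010
Step 1: G0=0(const) G1=(0+1>=2)=0 G2=G1|G3=0|0=0 G3=G0|G3=1|0=1 -> 0001
Step 2: G0=0(const) G1=(0+0>=2)=0 G2=G1|G3=0|1=1 G3=G0|G3=0|1=1 -> 0011
Step 3: G0=0(const) G1=(0+0>=2)=0 G2=G1|G3=0|1=1 G3=G0|G3=0|1=1 -> 0011
Fixed point reached at step 2: 0011

Answer: fixed 0011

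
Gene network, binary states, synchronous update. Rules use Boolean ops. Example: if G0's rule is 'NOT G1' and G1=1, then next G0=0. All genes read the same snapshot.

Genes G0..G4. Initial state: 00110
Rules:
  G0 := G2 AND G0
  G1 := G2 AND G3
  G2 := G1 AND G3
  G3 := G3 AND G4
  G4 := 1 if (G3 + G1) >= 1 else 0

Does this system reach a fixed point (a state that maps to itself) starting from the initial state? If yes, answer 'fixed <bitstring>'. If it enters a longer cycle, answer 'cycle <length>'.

Step 0: 00110
Step 1: G0=G2&G0=1&0=0 G1=G2&G3=1&1=1 G2=G1&G3=0&1=0 G3=G3&G4=1&0=0 G4=(1+0>=1)=1 -> 01001
Step 2: G0=G2&G0=0&0=0 G1=G2&G3=0&0=0 G2=G1&G3=1&0=0 G3=G3&G4=0&1=0 G4=(0+1>=1)=1 -> 00001
Step 3: G0=G2&G0=0&0=0 G1=G2&G3=0&0=0 G2=G1&G3=0&0=0 G3=G3&G4=0&1=0 G4=(0+0>=1)=0 -> 00000
Step 4: G0=G2&G0=0&0=0 G1=G2&G3=0&0=0 G2=G1&G3=0&0=0 G3=G3&G4=0&0=0 G4=(0+0>=1)=0 -> 00000
Fixed point reached at step 3: 00000

Answer: fixed 00000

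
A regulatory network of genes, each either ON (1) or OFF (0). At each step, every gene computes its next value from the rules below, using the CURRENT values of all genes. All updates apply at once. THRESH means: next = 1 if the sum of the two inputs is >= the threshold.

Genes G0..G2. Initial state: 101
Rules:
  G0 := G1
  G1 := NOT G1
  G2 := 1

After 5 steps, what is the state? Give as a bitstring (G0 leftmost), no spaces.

Step 1: G0=G1=0 G1=NOT G1=NOT 0=1 G2=1(const) -> 011
Step 2: G0=G1=1 G1=NOT G1=NOT 1=0 G2=1(const) -> 101
Step 3: G0=G1=0 G1=NOT G1=NOT 0=1 G2=1(const) -> 011
Step 4: G0=G1=1 G1=NOT G1=NOT 1=0 G2=1(const) -> 101
Step 5: G0=G1=0 G1=NOT G1=NOT 0=1 G2=1(const) -> 011

011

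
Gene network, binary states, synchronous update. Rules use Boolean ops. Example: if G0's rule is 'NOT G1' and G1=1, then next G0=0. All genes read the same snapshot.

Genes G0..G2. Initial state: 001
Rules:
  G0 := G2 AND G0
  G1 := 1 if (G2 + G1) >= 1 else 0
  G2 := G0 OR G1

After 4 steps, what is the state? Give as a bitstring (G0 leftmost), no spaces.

Step 1: G0=G2&G0=1&0=0 G1=(1+0>=1)=1 G2=G0|G1=0|0=0 -> 010
Step 2: G0=G2&G0=0&0=0 G1=(0+1>=1)=1 G2=G0|G1=0|1=1 -> 011
Step 3: G0=G2&G0=1&0=0 G1=(1+1>=1)=1 G2=G0|G1=0|1=1 -> 011
Step 4: G0=G2&G0=1&0=0 G1=(1+1>=1)=1 G2=G0|G1=0|1=1 -> 011

011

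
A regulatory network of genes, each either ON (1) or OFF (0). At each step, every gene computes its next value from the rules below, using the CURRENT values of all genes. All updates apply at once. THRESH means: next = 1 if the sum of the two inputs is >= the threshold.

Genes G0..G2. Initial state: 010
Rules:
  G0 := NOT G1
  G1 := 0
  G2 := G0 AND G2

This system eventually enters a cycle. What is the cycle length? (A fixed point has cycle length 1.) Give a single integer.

Answer: 1

Derivation:
Step 0: 010
Step 1: G0=NOT G1=NOT 1=0 G1=0(const) G2=G0&G2=0&0=0 -> 000
Step 2: G0=NOT G1=NOT 0=1 G1=0(const) G2=G0&G2=0&0=0 -> 100
Step 3: G0=NOT G1=NOT 0=1 G1=0(const) G2=G0&G2=1&0=0 -> 100
State from step 3 equals state from step 2 -> cycle length 1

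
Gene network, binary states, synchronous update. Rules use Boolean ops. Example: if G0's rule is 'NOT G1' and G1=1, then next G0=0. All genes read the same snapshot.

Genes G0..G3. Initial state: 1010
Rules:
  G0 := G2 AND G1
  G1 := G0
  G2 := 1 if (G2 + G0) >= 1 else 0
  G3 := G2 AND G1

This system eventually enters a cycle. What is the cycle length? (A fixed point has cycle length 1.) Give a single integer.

Answer: 2

Derivation:
Step 0: 1010
Step 1: G0=G2&G1=1&0=0 G1=G0=1 G2=(1+1>=1)=1 G3=G2&G1=1&0=0 -> 0110
Step 2: G0=G2&G1=1&1=1 G1=G0=0 G2=(1+0>=1)=1 G3=G2&G1=1&1=1 -> 1011
Step 3: G0=G2&G1=1&0=0 G1=G0=1 G2=(1+1>=1)=1 G3=G2&G1=1&0=0 -> 0110
State from step 3 equals state from step 1 -> cycle length 2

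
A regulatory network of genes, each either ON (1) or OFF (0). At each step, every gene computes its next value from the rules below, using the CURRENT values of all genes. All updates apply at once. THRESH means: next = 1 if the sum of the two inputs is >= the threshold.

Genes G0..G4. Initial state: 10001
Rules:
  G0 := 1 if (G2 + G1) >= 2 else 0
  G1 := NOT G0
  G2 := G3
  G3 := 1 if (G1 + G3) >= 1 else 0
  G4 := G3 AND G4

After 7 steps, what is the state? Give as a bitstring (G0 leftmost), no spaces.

Step 1: G0=(0+0>=2)=0 G1=NOT G0=NOT 1=0 G2=G3=0 G3=(0+0>=1)=0 G4=G3&G4=0&1=0 -> 00000
Step 2: G0=(0+0>=2)=0 G1=NOT G0=NOT 0=1 G2=G3=0 G3=(0+0>=1)=0 G4=G3&G4=0&0=0 -> 01000
Step 3: G0=(0+1>=2)=0 G1=NOT G0=NOT 0=1 G2=G3=0 G3=(1+0>=1)=1 G4=G3&G4=0&0=0 -> 01010
Step 4: G0=(0+1>=2)=0 G1=NOT G0=NOT 0=1 G2=G3=1 G3=(1+1>=1)=1 G4=G3&G4=1&0=0 -> 01110
Step 5: G0=(1+1>=2)=1 G1=NOT G0=NOT 0=1 G2=G3=1 G3=(1+1>=1)=1 G4=G3&G4=1&0=0 -> 11110
Step 6: G0=(1+1>=2)=1 G1=NOT G0=NOT 1=0 G2=G3=1 G3=(1+1>=1)=1 G4=G3&G4=1&0=0 -> 10110
Step 7: G0=(1+0>=2)=0 G1=NOT G0=NOT 1=0 G2=G3=1 G3=(0+1>=1)=1 G4=G3&G4=1&0=0 -> 00110

00110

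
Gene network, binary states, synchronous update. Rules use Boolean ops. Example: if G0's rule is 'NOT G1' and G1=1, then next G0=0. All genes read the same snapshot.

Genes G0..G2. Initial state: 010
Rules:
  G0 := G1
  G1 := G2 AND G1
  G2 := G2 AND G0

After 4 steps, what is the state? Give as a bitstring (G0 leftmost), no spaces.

Step 1: G0=G1=1 G1=G2&G1=0&1=0 G2=G2&G0=0&0=0 -> 100
Step 2: G0=G1=0 G1=G2&G1=0&0=0 G2=G2&G0=0&1=0 -> 000
Step 3: G0=G1=0 G1=G2&G1=0&0=0 G2=G2&G0=0&0=0 -> 000
Step 4: G0=G1=0 G1=G2&G1=0&0=0 G2=G2&G0=0&0=0 -> 000

000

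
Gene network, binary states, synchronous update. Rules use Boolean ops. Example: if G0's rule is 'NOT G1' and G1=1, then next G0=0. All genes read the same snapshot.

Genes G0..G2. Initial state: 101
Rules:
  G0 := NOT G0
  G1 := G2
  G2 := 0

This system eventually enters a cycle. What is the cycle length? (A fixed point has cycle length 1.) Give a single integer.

Step 0: 101
Step 1: G0=NOT G0=NOT 1=0 G1=G2=1 G2=0(const) -> 010
Step 2: G0=NOT G0=NOT 0=1 G1=G2=0 G2=0(const) -> 100
Step 3: G0=NOT G0=NOT 1=0 G1=G2=0 G2=0(const) -> 000
Step 4: G0=NOT G0=NOT 0=1 G1=G2=0 G2=0(const) -> 100
State from step 4 equals state from step 2 -> cycle length 2

Answer: 2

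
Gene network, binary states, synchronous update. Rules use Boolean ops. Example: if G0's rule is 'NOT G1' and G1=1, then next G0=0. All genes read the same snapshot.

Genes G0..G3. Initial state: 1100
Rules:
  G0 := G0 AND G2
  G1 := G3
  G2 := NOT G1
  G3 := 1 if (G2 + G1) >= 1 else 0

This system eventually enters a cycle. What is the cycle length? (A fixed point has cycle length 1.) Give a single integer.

Step 0: 1100
Step 1: G0=G0&G2=1&0=0 G1=G3=0 G2=NOT G1=NOT 1=0 G3=(0+1>=1)=1 -> 0001
Step 2: G0=G0&G2=0&0=0 G1=G3=1 G2=NOT G1=NOT 0=1 G3=(0+0>=1)=0 -> 0110
Step 3: G0=G0&G2=0&1=0 G1=G3=0 G2=NOT G1=NOT 1=0 G3=(1+1>=1)=1 -> 0001
State from step 3 equals state from step 1 -> cycle length 2

Answer: 2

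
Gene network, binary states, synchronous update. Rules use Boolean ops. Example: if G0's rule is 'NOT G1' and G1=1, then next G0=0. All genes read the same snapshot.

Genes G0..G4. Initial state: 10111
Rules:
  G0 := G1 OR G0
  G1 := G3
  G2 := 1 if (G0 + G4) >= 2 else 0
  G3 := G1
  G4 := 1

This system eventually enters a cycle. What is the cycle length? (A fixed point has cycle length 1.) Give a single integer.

Step 0: 10111
Step 1: G0=G1|G0=0|1=1 G1=G3=1 G2=(1+1>=2)=1 G3=G1=0 G4=1(const) -> 11101
Step 2: G0=G1|G0=1|1=1 G1=G3=0 G2=(1+1>=2)=1 G3=G1=1 G4=1(const) -> 10111
State from step 2 equals state from step 0 -> cycle length 2

Answer: 2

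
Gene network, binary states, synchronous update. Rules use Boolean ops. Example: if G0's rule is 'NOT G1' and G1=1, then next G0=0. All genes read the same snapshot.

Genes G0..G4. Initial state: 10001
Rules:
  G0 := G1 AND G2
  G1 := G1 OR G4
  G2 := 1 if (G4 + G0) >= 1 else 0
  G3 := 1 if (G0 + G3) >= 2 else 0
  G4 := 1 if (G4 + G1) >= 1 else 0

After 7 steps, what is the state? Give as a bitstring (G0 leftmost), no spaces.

Step 1: G0=G1&G2=0&0=0 G1=G1|G4=0|1=1 G2=(1+1>=1)=1 G3=(1+0>=2)=0 G4=(1+0>=1)=1 -> 01101
Step 2: G0=G1&G2=1&1=1 G1=G1|G4=1|1=1 G2=(1+0>=1)=1 G3=(0+0>=2)=0 G4=(1+1>=1)=1 -> 11101
Step 3: G0=G1&G2=1&1=1 G1=G1|G4=1|1=1 G2=(1+1>=1)=1 G3=(1+0>=2)=0 G4=(1+1>=1)=1 -> 11101
Step 4: G0=G1&G2=1&1=1 G1=G1|G4=1|1=1 G2=(1+1>=1)=1 G3=(1+0>=2)=0 G4=(1+1>=1)=1 -> 11101
Step 5: G0=G1&G2=1&1=1 G1=G1|G4=1|1=1 G2=(1+1>=1)=1 G3=(1+0>=2)=0 G4=(1+1>=1)=1 -> 11101
Step 6: G0=G1&G2=1&1=1 G1=G1|G4=1|1=1 G2=(1+1>=1)=1 G3=(1+0>=2)=0 G4=(1+1>=1)=1 -> 11101
Step 7: G0=G1&G2=1&1=1 G1=G1|G4=1|1=1 G2=(1+1>=1)=1 G3=(1+0>=2)=0 G4=(1+1>=1)=1 -> 11101

11101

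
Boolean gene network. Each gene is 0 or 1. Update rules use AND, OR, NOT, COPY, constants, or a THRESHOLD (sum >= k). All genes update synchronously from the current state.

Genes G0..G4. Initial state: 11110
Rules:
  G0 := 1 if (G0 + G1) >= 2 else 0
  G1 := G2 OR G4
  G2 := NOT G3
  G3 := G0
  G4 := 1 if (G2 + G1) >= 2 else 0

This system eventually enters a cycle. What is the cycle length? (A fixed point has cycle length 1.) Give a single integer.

Answer: 1

Derivation:
Step 0: 11110
Step 1: G0=(1+1>=2)=1 G1=G2|G4=1|0=1 G2=NOT G3=NOT 1=0 G3=G0=1 G4=(1+1>=2)=1 -> 11011
Step 2: G0=(1+1>=2)=1 G1=G2|G4=0|1=1 G2=NOT G3=NOT 1=0 G3=G0=1 G4=(0+1>=2)=0 -> 11010
Step 3: G0=(1+1>=2)=1 G1=G2|G4=0|0=0 G2=NOT G3=NOT 1=0 G3=G0=1 G4=(0+1>=2)=0 -> 10010
Step 4: G0=(1+0>=2)=0 G1=G2|G4=0|0=0 G2=NOT G3=NOT 1=0 G3=G0=1 G4=(0+0>=2)=0 -> 00010
Step 5: G0=(0+0>=2)=0 G1=G2|G4=0|0=0 G2=NOT G3=NOT 1=0 G3=G0=0 G4=(0+0>=2)=0 -> 00000
Step 6: G0=(0+0>=2)=0 G1=G2|G4=0|0=0 G2=NOT G3=NOT 0=1 G3=G0=0 G4=(0+0>=2)=0 -> 00100
Step 7: G0=(0+0>=2)=0 G1=G2|G4=1|0=1 G2=NOT G3=NOT 0=1 G3=G0=0 G4=(1+0>=2)=0 -> 01100
Step 8: G0=(0+1>=2)=0 G1=G2|G4=1|0=1 G2=NOT G3=NOT 0=1 G3=G0=0 G4=(1+1>=2)=1 -> 01101
Step 9: G0=(0+1>=2)=0 G1=G2|G4=1|1=1 G2=NOT G3=NOT 0=1 G3=G0=0 G4=(1+1>=2)=1 -> 01101
State from step 9 equals state from step 8 -> cycle length 1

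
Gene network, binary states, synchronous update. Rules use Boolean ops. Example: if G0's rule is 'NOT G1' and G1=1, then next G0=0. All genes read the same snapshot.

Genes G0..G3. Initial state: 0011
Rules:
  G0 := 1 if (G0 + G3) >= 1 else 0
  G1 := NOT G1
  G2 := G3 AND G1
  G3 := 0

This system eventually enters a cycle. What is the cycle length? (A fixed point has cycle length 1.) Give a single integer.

Step 0: 0011
Step 1: G0=(0+1>=1)=1 G1=NOT G1=NOT 0=1 G2=G3&G1=1&0=0 G3=0(const) -> 1100
Step 2: G0=(1+0>=1)=1 G1=NOT G1=NOT 1=0 G2=G3&G1=0&1=0 G3=0(const) -> 1000
Step 3: G0=(1+0>=1)=1 G1=NOT G1=NOT 0=1 G2=G3&G1=0&0=0 G3=0(const) -> 1100
State from step 3 equals state from step 1 -> cycle length 2

Answer: 2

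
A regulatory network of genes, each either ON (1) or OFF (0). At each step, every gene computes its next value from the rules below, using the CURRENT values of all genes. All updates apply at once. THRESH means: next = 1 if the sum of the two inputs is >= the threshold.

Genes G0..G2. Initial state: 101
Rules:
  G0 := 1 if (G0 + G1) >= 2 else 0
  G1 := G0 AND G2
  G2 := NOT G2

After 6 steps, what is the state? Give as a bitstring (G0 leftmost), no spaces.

Step 1: G0=(1+0>=2)=0 G1=G0&G2=1&1=1 G2=NOT G2=NOT 1=0 -> 010
Step 2: G0=(0+1>=2)=0 G1=G0&G2=0&0=0 G2=NOT G2=NOT 0=1 -> 001
Step 3: G0=(0+0>=2)=0 G1=G0&G2=0&1=0 G2=NOT G2=NOT 1=0 -> 000
Step 4: G0=(0+0>=2)=0 G1=G0&G2=0&0=0 G2=NOT G2=NOT 0=1 -> 001
Step 5: G0=(0+0>=2)=0 G1=G0&G2=0&1=0 G2=NOT G2=NOT 1=0 -> 000
Step 6: G0=(0+0>=2)=0 G1=G0&G2=0&0=0 G2=NOT G2=NOT 0=1 -> 001

001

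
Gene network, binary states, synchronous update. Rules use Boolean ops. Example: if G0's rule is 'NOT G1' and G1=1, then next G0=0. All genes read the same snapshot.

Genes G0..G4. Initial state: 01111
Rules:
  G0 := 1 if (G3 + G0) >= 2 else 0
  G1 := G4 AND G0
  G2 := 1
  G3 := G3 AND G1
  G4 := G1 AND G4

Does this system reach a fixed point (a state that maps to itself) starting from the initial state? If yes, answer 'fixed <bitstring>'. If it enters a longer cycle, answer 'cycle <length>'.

Step 0: 01111
Step 1: G0=(1+0>=2)=0 G1=G4&G0=1&0=0 G2=1(const) G3=G3&G1=1&1=1 G4=G1&G4=1&1=1 -> 00111
Step 2: G0=(1+0>=2)=0 G1=G4&G0=1&0=0 G2=1(const) G3=G3&G1=1&0=0 G4=G1&G4=0&1=0 -> 00100
Step 3: G0=(0+0>=2)=0 G1=G4&G0=0&0=0 G2=1(const) G3=G3&G1=0&0=0 G4=G1&G4=0&0=0 -> 00100
Fixed point reached at step 2: 00100

Answer: fixed 00100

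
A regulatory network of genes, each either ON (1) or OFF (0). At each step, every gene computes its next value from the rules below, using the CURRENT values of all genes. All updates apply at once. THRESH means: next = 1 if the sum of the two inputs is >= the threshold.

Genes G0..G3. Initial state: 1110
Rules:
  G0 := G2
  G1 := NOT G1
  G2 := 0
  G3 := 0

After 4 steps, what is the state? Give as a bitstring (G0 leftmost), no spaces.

Step 1: G0=G2=1 G1=NOT G1=NOT 1=0 G2=0(const) G3=0(const) -> 1000
Step 2: G0=G2=0 G1=NOT G1=NOT 0=1 G2=0(const) G3=0(const) -> 0100
Step 3: G0=G2=0 G1=NOT G1=NOT 1=0 G2=0(const) G3=0(const) -> 0000
Step 4: G0=G2=0 G1=NOT G1=NOT 0=1 G2=0(const) G3=0(const) -> 0100

0100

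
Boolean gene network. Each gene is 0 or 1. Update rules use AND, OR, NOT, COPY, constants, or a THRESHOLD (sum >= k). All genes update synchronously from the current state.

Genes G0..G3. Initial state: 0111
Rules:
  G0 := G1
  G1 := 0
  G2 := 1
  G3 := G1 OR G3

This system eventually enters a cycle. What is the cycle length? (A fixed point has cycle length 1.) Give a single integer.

Step 0: 0111
Step 1: G0=G1=1 G1=0(const) G2=1(const) G3=G1|G3=1|1=1 -> 1011
Step 2: G0=G1=0 G1=0(const) G2=1(const) G3=G1|G3=0|1=1 -> 0011
Step 3: G0=G1=0 G1=0(const) G2=1(const) G3=G1|G3=0|1=1 -> 0011
State from step 3 equals state from step 2 -> cycle length 1

Answer: 1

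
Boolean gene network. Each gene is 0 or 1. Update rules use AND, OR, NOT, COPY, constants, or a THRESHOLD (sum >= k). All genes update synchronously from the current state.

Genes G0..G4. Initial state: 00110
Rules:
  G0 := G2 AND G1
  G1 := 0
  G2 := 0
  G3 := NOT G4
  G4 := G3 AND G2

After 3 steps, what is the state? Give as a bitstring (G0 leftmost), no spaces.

Step 1: G0=G2&G1=1&0=0 G1=0(const) G2=0(const) G3=NOT G4=NOT 0=1 G4=G3&G2=1&1=1 -> 00011
Step 2: G0=G2&G1=0&0=0 G1=0(const) G2=0(const) G3=NOT G4=NOT 1=0 G4=G3&G2=1&0=0 -> 00000
Step 3: G0=G2&G1=0&0=0 G1=0(const) G2=0(const) G3=NOT G4=NOT 0=1 G4=G3&G2=0&0=0 -> 00010

00010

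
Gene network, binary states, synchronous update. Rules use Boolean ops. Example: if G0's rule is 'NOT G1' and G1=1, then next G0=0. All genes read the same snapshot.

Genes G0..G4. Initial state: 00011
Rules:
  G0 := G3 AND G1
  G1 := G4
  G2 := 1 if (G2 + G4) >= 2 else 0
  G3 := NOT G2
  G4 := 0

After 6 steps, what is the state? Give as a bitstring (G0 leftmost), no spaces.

Step 1: G0=G3&G1=1&0=0 G1=G4=1 G2=(0+1>=2)=0 G3=NOT G2=NOT 0=1 G4=0(const) -> 01010
Step 2: G0=G3&G1=1&1=1 G1=G4=0 G2=(0+0>=2)=0 G3=NOT G2=NOT 0=1 G4=0(const) -> 10010
Step 3: G0=G3&G1=1&0=0 G1=G4=0 G2=(0+0>=2)=0 G3=NOT G2=NOT 0=1 G4=0(const) -> 00010
Step 4: G0=G3&G1=1&0=0 G1=G4=0 G2=(0+0>=2)=0 G3=NOT G2=NOT 0=1 G4=0(const) -> 00010
Step 5: G0=G3&G1=1&0=0 G1=G4=0 G2=(0+0>=2)=0 G3=NOT G2=NOT 0=1 G4=0(const) -> 00010
Step 6: G0=G3&G1=1&0=0 G1=G4=0 G2=(0+0>=2)=0 G3=NOT G2=NOT 0=1 G4=0(const) -> 00010

00010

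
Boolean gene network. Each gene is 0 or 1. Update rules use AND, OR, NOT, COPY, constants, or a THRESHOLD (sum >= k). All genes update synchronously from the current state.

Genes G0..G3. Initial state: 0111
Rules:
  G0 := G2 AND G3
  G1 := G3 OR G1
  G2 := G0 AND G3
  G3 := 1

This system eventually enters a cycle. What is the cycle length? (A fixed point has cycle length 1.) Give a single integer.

Step 0: 0111
Step 1: G0=G2&G3=1&1=1 G1=G3|G1=1|1=1 G2=G0&G3=0&1=0 G3=1(const) -> 1101
Step 2: G0=G2&G3=0&1=0 G1=G3|G1=1|1=1 G2=G0&G3=1&1=1 G3=1(const) -> 0111
State from step 2 equals state from step 0 -> cycle length 2

Answer: 2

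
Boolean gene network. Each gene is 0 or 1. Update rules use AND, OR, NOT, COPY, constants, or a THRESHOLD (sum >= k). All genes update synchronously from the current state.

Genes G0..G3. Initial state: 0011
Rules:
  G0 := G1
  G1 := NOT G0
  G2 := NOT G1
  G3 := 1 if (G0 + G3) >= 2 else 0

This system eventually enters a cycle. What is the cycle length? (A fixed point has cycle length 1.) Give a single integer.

Answer: 4

Derivation:
Step 0: 0011
Step 1: G0=G1=0 G1=NOT G0=NOT 0=1 G2=NOT G1=NOT 0=1 G3=(0+1>=2)=0 -> 0110
Step 2: G0=G1=1 G1=NOT G0=NOT 0=1 G2=NOT G1=NOT 1=0 G3=(0+0>=2)=0 -> 1100
Step 3: G0=G1=1 G1=NOT G0=NOT 1=0 G2=NOT G1=NOT 1=0 G3=(1+0>=2)=0 -> 1000
Step 4: G0=G1=0 G1=NOT G0=NOT 1=0 G2=NOT G1=NOT 0=1 G3=(1+0>=2)=0 -> 0010
Step 5: G0=G1=0 G1=NOT G0=NOT 0=1 G2=NOT G1=NOT 0=1 G3=(0+0>=2)=0 -> 0110
State from step 5 equals state from step 1 -> cycle length 4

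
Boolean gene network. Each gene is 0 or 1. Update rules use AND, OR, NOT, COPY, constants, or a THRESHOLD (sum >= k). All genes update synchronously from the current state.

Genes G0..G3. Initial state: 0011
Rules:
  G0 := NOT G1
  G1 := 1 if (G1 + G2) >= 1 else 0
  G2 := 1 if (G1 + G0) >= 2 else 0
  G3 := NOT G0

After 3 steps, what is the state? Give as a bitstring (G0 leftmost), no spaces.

Step 1: G0=NOT G1=NOT 0=1 G1=(0+1>=1)=1 G2=(0+0>=2)=0 G3=NOT G0=NOT 0=1 -> 1101
Step 2: G0=NOT G1=NOT 1=0 G1=(1+0>=1)=1 G2=(1+1>=2)=1 G3=NOT G0=NOT 1=0 -> 0110
Step 3: G0=NOT G1=NOT 1=0 G1=(1+1>=1)=1 G2=(1+0>=2)=0 G3=NOT G0=NOT 0=1 -> 0101

0101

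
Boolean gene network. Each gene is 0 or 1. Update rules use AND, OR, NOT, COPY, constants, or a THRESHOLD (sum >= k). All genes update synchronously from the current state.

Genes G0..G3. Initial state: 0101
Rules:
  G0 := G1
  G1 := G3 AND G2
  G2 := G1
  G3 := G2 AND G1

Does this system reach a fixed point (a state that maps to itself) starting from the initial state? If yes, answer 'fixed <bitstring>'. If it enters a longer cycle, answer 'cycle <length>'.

Step 0: 0101
Step 1: G0=G1=1 G1=G3&G2=1&0=0 G2=G1=1 G3=G2&G1=0&1=0 -> 1010
Step 2: G0=G1=0 G1=G3&G2=0&1=0 G2=G1=0 G3=G2&G1=1&0=0 -> 0000
Step 3: G0=G1=0 G1=G3&G2=0&0=0 G2=G1=0 G3=G2&G1=0&0=0 -> 0000
Fixed point reached at step 2: 0000

Answer: fixed 0000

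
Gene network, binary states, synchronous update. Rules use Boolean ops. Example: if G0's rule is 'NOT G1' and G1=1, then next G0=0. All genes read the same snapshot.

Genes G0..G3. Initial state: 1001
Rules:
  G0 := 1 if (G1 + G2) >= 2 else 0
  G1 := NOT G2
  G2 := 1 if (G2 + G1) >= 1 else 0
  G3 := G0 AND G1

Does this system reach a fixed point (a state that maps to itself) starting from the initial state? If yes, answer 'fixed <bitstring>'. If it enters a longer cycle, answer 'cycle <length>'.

Answer: fixed 0010

Derivation:
Step 0: 1001
Step 1: G0=(0+0>=2)=0 G1=NOT G2=NOT 0=1 G2=(0+0>=1)=0 G3=G0&G1=1&0=0 -> 0100
Step 2: G0=(1+0>=2)=0 G1=NOT G2=NOT 0=1 G2=(0+1>=1)=1 G3=G0&G1=0&1=0 -> 0110
Step 3: G0=(1+1>=2)=1 G1=NOT G2=NOT 1=0 G2=(1+1>=1)=1 G3=G0&G1=0&1=0 -> 1010
Step 4: G0=(0+1>=2)=0 G1=NOT G2=NOT 1=0 G2=(1+0>=1)=1 G3=G0&G1=1&0=0 -> 0010
Step 5: G0=(0+1>=2)=0 G1=NOT G2=NOT 1=0 G2=(1+0>=1)=1 G3=G0&G1=0&0=0 -> 0010
Fixed point reached at step 4: 0010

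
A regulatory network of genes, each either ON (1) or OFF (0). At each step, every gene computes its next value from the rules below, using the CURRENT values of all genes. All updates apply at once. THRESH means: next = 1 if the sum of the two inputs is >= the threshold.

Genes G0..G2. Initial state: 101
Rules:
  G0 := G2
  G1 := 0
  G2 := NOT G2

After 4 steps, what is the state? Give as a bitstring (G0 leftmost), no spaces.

Step 1: G0=G2=1 G1=0(const) G2=NOT G2=NOT 1=0 -> 100
Step 2: G0=G2=0 G1=0(const) G2=NOT G2=NOT 0=1 -> 001
Step 3: G0=G2=1 G1=0(const) G2=NOT G2=NOT 1=0 -> 100
Step 4: G0=G2=0 G1=0(const) G2=NOT G2=NOT 0=1 -> 001

001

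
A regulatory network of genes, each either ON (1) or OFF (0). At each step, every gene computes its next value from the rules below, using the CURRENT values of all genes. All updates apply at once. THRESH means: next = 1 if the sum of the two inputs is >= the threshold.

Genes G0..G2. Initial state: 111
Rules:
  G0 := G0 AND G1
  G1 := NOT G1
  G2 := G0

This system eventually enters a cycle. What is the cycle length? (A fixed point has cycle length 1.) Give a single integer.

Step 0: 111
Step 1: G0=G0&G1=1&1=1 G1=NOT G1=NOT 1=0 G2=G0=1 -> 101
Step 2: G0=G0&G1=1&0=0 G1=NOT G1=NOT 0=1 G2=G0=1 -> 011
Step 3: G0=G0&G1=0&1=0 G1=NOT G1=NOT 1=0 G2=G0=0 -> 000
Step 4: G0=G0&G1=0&0=0 G1=NOT G1=NOT 0=1 G2=G0=0 -> 010
Step 5: G0=G0&G1=0&1=0 G1=NOT G1=NOT 1=0 G2=G0=0 -> 000
State from step 5 equals state from step 3 -> cycle length 2

Answer: 2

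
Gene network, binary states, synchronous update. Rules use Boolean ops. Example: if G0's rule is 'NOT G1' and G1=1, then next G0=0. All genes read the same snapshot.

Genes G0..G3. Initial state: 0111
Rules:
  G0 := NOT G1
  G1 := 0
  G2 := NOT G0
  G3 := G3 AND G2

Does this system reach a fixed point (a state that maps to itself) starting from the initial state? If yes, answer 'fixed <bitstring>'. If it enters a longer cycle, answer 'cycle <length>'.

Step 0: 0111
Step 1: G0=NOT G1=NOT 1=0 G1=0(const) G2=NOT G0=NOT 0=1 G3=G3&G2=1&1=1 -> 0011
Step 2: G0=NOT G1=NOT 0=1 G1=0(const) G2=NOT G0=NOT 0=1 G3=G3&G2=1&1=1 -> 1011
Step 3: G0=NOT G1=NOT 0=1 G1=0(const) G2=NOT G0=NOT 1=0 G3=G3&G2=1&1=1 -> 1001
Step 4: G0=NOT G1=NOT 0=1 G1=0(const) G2=NOT G0=NOT 1=0 G3=G3&G2=1&0=0 -> 1000
Step 5: G0=NOT G1=NOT 0=1 G1=0(const) G2=NOT G0=NOT 1=0 G3=G3&G2=0&0=0 -> 1000
Fixed point reached at step 4: 1000

Answer: fixed 1000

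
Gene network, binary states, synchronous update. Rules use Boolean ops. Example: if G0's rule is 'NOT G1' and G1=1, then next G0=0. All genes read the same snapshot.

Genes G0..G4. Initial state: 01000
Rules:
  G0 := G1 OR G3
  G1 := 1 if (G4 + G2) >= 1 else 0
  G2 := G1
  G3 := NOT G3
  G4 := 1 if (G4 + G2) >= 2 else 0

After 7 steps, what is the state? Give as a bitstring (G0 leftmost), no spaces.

Step 1: G0=G1|G3=1|0=1 G1=(0+0>=1)=0 G2=G1=1 G3=NOT G3=NOT 0=1 G4=(0+0>=2)=0 -> 10110
Step 2: G0=G1|G3=0|1=1 G1=(0+1>=1)=1 G2=G1=0 G3=NOT G3=NOT 1=0 G4=(0+1>=2)=0 -> 11000
Step 3: G0=G1|G3=1|0=1 G1=(0+0>=1)=0 G2=G1=1 G3=NOT G3=NOT 0=1 G4=(0+0>=2)=0 -> 10110
Step 4: G0=G1|G3=0|1=1 G1=(0+1>=1)=1 G2=G1=0 G3=NOT G3=NOT 1=0 G4=(0+1>=2)=0 -> 11000
Step 5: G0=G1|G3=1|0=1 G1=(0+0>=1)=0 G2=G1=1 G3=NOT G3=NOT 0=1 G4=(0+0>=2)=0 -> 10110
Step 6: G0=G1|G3=0|1=1 G1=(0+1>=1)=1 G2=G1=0 G3=NOT G3=NOT 1=0 G4=(0+1>=2)=0 -> 11000
Step 7: G0=G1|G3=1|0=1 G1=(0+0>=1)=0 G2=G1=1 G3=NOT G3=NOT 0=1 G4=(0+0>=2)=0 -> 10110

10110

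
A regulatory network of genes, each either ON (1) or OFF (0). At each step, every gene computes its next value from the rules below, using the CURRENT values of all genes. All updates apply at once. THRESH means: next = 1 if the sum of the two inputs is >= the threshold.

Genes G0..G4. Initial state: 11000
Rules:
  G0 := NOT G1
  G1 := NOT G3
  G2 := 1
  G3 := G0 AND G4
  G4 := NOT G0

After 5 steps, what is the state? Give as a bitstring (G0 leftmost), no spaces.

Step 1: G0=NOT G1=NOT 1=0 G1=NOT G3=NOT 0=1 G2=1(const) G3=G0&G4=1&0=0 G4=NOT G0=NOT 1=0 -> 01100
Step 2: G0=NOT G1=NOT 1=0 G1=NOT G3=NOT 0=1 G2=1(const) G3=G0&G4=0&0=0 G4=NOT G0=NOT 0=1 -> 01101
Step 3: G0=NOT G1=NOT 1=0 G1=NOT G3=NOT 0=1 G2=1(const) G3=G0&G4=0&1=0 G4=NOT G0=NOT 0=1 -> 01101
Step 4: G0=NOT G1=NOT 1=0 G1=NOT G3=NOT 0=1 G2=1(const) G3=G0&G4=0&1=0 G4=NOT G0=NOT 0=1 -> 01101
Step 5: G0=NOT G1=NOT 1=0 G1=NOT G3=NOT 0=1 G2=1(const) G3=G0&G4=0&1=0 G4=NOT G0=NOT 0=1 -> 01101

01101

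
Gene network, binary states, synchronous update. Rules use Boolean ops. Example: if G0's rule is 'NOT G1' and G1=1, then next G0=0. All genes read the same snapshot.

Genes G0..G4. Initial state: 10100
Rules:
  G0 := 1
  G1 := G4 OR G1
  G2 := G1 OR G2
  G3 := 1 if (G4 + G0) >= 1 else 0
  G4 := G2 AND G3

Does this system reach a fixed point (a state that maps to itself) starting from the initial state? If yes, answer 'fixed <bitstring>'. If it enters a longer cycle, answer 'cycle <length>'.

Step 0: 10100
Step 1: G0=1(const) G1=G4|G1=0|0=0 G2=G1|G2=0|1=1 G3=(0+1>=1)=1 G4=G2&G3=1&0=0 -> 10110
Step 2: G0=1(const) G1=G4|G1=0|0=0 G2=G1|G2=0|1=1 G3=(0+1>=1)=1 G4=G2&G3=1&1=1 -> 10111
Step 3: G0=1(const) G1=G4|G1=1|0=1 G2=G1|G2=0|1=1 G3=(1+1>=1)=1 G4=G2&G3=1&1=1 -> 11111
Step 4: G0=1(const) G1=G4|G1=1|1=1 G2=G1|G2=1|1=1 G3=(1+1>=1)=1 G4=G2&G3=1&1=1 -> 11111
Fixed point reached at step 3: 11111

Answer: fixed 11111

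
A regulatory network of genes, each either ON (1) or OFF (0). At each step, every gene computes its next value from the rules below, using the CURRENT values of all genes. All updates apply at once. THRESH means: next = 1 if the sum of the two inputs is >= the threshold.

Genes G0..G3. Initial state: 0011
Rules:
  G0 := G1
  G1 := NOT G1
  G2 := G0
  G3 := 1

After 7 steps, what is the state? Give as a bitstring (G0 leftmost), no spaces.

Step 1: G0=G1=0 G1=NOT G1=NOT 0=1 G2=G0=0 G3=1(const) -> 0101
Step 2: G0=G1=1 G1=NOT G1=NOT 1=0 G2=G0=0 G3=1(const) -> 1001
Step 3: G0=G1=0 G1=NOT G1=NOT 0=1 G2=G0=1 G3=1(const) -> 0111
Step 4: G0=G1=1 G1=NOT G1=NOT 1=0 G2=G0=0 G3=1(const) -> 1001
Step 5: G0=G1=0 G1=NOT G1=NOT 0=1 G2=G0=1 G3=1(const) -> 0111
Step 6: G0=G1=1 G1=NOT G1=NOT 1=0 G2=G0=0 G3=1(const) -> 1001
Step 7: G0=G1=0 G1=NOT G1=NOT 0=1 G2=G0=1 G3=1(const) -> 0111

0111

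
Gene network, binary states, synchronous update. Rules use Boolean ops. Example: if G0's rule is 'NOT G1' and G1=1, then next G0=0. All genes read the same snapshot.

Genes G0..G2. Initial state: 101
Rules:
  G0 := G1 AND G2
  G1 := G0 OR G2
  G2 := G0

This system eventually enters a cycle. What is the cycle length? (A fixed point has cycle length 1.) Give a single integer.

Answer: 2

Derivation:
Step 0: 101
Step 1: G0=G1&G2=0&1=0 G1=G0|G2=1|1=1 G2=G0=1 -> 011
Step 2: G0=G1&G2=1&1=1 G1=G0|G2=0|1=1 G2=G0=0 -> 110
Step 3: G0=G1&G2=1&0=0 G1=G0|G2=1|0=1 G2=G0=1 -> 011
State from step 3 equals state from step 1 -> cycle length 2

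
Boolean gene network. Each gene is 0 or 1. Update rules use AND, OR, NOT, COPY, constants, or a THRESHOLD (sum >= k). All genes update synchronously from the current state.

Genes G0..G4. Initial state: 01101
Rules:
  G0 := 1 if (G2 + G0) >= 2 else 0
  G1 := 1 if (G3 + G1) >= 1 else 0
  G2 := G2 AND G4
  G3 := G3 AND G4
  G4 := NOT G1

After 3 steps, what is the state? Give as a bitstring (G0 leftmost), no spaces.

Step 1: G0=(1+0>=2)=0 G1=(0+1>=1)=1 G2=G2&G4=1&1=1 G3=G3&G4=0&1=0 G4=NOT G1=NOT 1=0 -> 01100
Step 2: G0=(1+0>=2)=0 G1=(0+1>=1)=1 G2=G2&G4=1&0=0 G3=G3&G4=0&0=0 G4=NOT G1=NOT 1=0 -> 01000
Step 3: G0=(0+0>=2)=0 G1=(0+1>=1)=1 G2=G2&G4=0&0=0 G3=G3&G4=0&0=0 G4=NOT G1=NOT 1=0 -> 01000

01000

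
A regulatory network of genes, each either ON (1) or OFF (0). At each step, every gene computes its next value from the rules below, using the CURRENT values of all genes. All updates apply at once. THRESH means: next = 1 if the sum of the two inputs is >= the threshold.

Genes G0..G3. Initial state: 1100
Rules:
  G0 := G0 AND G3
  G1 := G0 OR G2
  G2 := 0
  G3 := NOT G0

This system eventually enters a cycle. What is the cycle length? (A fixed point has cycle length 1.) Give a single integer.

Answer: 1

Derivation:
Step 0: 1100
Step 1: G0=G0&G3=1&0=0 G1=G0|G2=1|0=1 G2=0(const) G3=NOT G0=NOT 1=0 -> 0100
Step 2: G0=G0&G3=0&0=0 G1=G0|G2=0|0=0 G2=0(const) G3=NOT G0=NOT 0=1 -> 0001
Step 3: G0=G0&G3=0&1=0 G1=G0|G2=0|0=0 G2=0(const) G3=NOT G0=NOT 0=1 -> 0001
State from step 3 equals state from step 2 -> cycle length 1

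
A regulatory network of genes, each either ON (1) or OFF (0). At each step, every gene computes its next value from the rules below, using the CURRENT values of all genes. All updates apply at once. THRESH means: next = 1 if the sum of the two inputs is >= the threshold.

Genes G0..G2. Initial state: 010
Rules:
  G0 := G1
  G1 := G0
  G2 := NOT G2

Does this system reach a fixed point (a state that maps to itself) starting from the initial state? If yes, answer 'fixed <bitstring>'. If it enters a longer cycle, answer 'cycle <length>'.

Step 0: 010
Step 1: G0=G1=1 G1=G0=0 G2=NOT G2=NOT 0=1 -> 101
Step 2: G0=G1=0 G1=G0=1 G2=NOT G2=NOT 1=0 -> 010
Cycle of length 2 starting at step 0 -> no fixed point

Answer: cycle 2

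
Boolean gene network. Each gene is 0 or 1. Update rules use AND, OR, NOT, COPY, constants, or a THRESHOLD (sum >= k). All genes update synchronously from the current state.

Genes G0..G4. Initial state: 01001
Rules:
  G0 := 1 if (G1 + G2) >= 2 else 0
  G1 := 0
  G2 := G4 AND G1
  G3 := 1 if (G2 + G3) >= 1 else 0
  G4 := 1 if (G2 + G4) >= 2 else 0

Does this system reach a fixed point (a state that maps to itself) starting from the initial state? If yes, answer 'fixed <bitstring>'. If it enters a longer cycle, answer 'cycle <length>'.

Step 0: 01001
Step 1: G0=(1+0>=2)=0 G1=0(const) G2=G4&G1=1&1=1 G3=(0+0>=1)=0 G4=(0+1>=2)=0 -> 00100
Step 2: G0=(0+1>=2)=0 G1=0(const) G2=G4&G1=0&0=0 G3=(1+0>=1)=1 G4=(1+0>=2)=0 -> 00010
Step 3: G0=(0+0>=2)=0 G1=0(const) G2=G4&G1=0&0=0 G3=(0+1>=1)=1 G4=(0+0>=2)=0 -> 00010
Fixed point reached at step 2: 00010

Answer: fixed 00010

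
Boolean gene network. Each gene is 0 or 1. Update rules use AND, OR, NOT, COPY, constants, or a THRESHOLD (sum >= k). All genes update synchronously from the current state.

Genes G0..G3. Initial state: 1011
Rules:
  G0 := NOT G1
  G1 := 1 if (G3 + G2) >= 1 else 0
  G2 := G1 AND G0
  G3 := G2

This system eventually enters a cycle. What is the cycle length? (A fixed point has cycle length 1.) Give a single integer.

Step 0: 1011
Step 1: G0=NOT G1=NOT 0=1 G1=(1+1>=1)=1 G2=G1&G0=0&1=0 G3=G2=1 -> 1101
Step 2: G0=NOT G1=NOT 1=0 G1=(1+0>=1)=1 G2=G1&G0=1&1=1 G3=G2=0 -> 0110
Step 3: G0=NOT G1=NOT 1=0 G1=(0+1>=1)=1 G2=G1&G0=1&0=0 G3=G2=1 -> 0101
Step 4: G0=NOT G1=NOT 1=0 G1=(1+0>=1)=1 G2=G1&G0=1&0=0 G3=G2=0 -> 0100
Step 5: G0=NOT G1=NOT 1=0 G1=(0+0>=1)=0 G2=G1&G0=1&0=0 G3=G2=0 -> 0000
Step 6: G0=NOT G1=NOT 0=1 G1=(0+0>=1)=0 G2=G1&G0=0&0=0 G3=G2=0 -> 1000
Step 7: G0=NOT G1=NOT 0=1 G1=(0+0>=1)=0 G2=G1&G0=0&1=0 G3=G2=0 -> 1000
State from step 7 equals state from step 6 -> cycle length 1

Answer: 1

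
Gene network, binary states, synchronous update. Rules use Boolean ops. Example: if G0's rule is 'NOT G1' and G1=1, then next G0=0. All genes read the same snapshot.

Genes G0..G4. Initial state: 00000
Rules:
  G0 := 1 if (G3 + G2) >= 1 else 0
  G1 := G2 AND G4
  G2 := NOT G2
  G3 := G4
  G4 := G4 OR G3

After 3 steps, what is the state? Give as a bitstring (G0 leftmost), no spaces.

Step 1: G0=(0+0>=1)=0 G1=G2&G4=0&0=0 G2=NOT G2=NOT 0=1 G3=G4=0 G4=G4|G3=0|0=0 -> 00100
Step 2: G0=(0+1>=1)=1 G1=G2&G4=1&0=0 G2=NOT G2=NOT 1=0 G3=G4=0 G4=G4|G3=0|0=0 -> 10000
Step 3: G0=(0+0>=1)=0 G1=G2&G4=0&0=0 G2=NOT G2=NOT 0=1 G3=G4=0 G4=G4|G3=0|0=0 -> 00100

00100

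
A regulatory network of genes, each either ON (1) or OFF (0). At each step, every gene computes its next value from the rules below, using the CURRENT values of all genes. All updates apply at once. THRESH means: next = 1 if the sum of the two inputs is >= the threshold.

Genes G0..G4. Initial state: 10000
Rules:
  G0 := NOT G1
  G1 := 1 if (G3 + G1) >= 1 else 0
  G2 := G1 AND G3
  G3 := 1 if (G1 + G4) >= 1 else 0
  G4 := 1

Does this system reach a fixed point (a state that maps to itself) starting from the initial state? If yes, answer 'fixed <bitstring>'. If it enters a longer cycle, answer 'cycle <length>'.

Answer: fixed 01111

Derivation:
Step 0: 10000
Step 1: G0=NOT G1=NOT 0=1 G1=(0+0>=1)=0 G2=G1&G3=0&0=0 G3=(0+0>=1)=0 G4=1(const) -> 10001
Step 2: G0=NOT G1=NOT 0=1 G1=(0+0>=1)=0 G2=G1&G3=0&0=0 G3=(0+1>=1)=1 G4=1(const) -> 10011
Step 3: G0=NOT G1=NOT 0=1 G1=(1+0>=1)=1 G2=G1&G3=0&1=0 G3=(0+1>=1)=1 G4=1(const) -> 11011
Step 4: G0=NOT G1=NOT 1=0 G1=(1+1>=1)=1 G2=G1&G3=1&1=1 G3=(1+1>=1)=1 G4=1(const) -> 01111
Step 5: G0=NOT G1=NOT 1=0 G1=(1+1>=1)=1 G2=G1&G3=1&1=1 G3=(1+1>=1)=1 G4=1(const) -> 01111
Fixed point reached at step 4: 01111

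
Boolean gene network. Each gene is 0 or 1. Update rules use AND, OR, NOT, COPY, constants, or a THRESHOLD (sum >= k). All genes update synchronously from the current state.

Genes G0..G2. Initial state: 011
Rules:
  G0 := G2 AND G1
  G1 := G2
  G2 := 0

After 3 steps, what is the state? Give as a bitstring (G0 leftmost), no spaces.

Step 1: G0=G2&G1=1&1=1 G1=G2=1 G2=0(const) -> 110
Step 2: G0=G2&G1=0&1=0 G1=G2=0 G2=0(const) -> 000
Step 3: G0=G2&G1=0&0=0 G1=G2=0 G2=0(const) -> 000

000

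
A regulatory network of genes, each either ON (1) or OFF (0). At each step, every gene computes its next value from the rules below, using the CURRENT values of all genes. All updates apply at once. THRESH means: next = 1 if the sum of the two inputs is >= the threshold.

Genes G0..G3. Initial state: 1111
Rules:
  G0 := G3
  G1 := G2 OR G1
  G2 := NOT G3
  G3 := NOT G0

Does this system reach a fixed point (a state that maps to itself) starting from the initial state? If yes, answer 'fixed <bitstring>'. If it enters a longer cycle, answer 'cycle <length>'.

Answer: cycle 4

Derivation:
Step 0: 1111
Step 1: G0=G3=1 G1=G2|G1=1|1=1 G2=NOT G3=NOT 1=0 G3=NOT G0=NOT 1=0 -> 1100
Step 2: G0=G3=0 G1=G2|G1=0|1=1 G2=NOT G3=NOT 0=1 G3=NOT G0=NOT 1=0 -> 0110
Step 3: G0=G3=0 G1=G2|G1=1|1=1 G2=NOT G3=NOT 0=1 G3=NOT G0=NOT 0=1 -> 0111
Step 4: G0=G3=1 G1=G2|G1=1|1=1 G2=NOT G3=NOT 1=0 G3=NOT G0=NOT 0=1 -> 1101
Step 5: G0=G3=1 G1=G2|G1=0|1=1 G2=NOT G3=NOT 1=0 G3=NOT G0=NOT 1=0 -> 1100
Cycle of length 4 starting at step 1 -> no fixed point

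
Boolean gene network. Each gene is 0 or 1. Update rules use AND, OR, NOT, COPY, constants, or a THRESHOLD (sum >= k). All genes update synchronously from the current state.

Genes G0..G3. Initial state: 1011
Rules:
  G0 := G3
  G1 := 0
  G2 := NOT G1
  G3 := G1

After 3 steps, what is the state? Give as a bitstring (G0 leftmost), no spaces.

Step 1: G0=G3=1 G1=0(const) G2=NOT G1=NOT 0=1 G3=G1=0 -> 1010
Step 2: G0=G3=0 G1=0(const) G2=NOT G1=NOT 0=1 G3=G1=0 -> 0010
Step 3: G0=G3=0 G1=0(const) G2=NOT G1=NOT 0=1 G3=G1=0 -> 0010

0010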